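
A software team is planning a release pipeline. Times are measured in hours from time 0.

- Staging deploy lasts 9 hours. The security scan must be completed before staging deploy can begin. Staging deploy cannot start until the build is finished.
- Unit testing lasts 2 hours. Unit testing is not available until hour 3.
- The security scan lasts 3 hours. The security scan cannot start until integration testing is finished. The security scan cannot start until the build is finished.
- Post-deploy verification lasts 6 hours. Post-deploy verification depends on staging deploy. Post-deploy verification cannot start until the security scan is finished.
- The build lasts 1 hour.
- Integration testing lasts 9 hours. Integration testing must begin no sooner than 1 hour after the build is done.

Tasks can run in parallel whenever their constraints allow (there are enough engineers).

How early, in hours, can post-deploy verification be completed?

29

The build can start immediately at hour 0; it finishes at hour 1.
Integration testing waits on the build (finishes hour 1, plus 1-hour gap → hour 2), so it starts at hour 2 and finishes at 2 + 9 = hour 11.
The security scan cannot start until integration testing (finishes hour 11); the build (finishes hour 1). The controlling bound is hour 11, so the security scan finishes at 11 + 3 = hour 14.
Staging deploy has to wait for the security scan (finishes hour 14); the build (finishes hour 1). The latest of these is hour 14, so staging deploy runs hour 14 to 14 + 9 = hour 23.
For post-deploy verification: staging deploy (finishes hour 23); the security scan (finishes hour 14). Taking the maximum gives a start of hour 23, and it finishes at 23 + 6 = hour 29.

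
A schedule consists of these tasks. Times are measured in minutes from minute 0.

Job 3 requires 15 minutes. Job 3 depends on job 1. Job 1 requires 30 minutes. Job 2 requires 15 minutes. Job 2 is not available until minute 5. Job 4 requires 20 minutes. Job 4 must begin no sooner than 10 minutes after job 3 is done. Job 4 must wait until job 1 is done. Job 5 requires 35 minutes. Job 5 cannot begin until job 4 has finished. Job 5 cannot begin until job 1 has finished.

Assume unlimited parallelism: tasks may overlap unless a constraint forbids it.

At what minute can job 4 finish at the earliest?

75

Job 1 can start immediately at minute 0; it finishes at minute 30.
Job 3 waits on job 1 (finishes minute 30), so it starts at minute 30 and finishes at 30 + 15 = minute 45.
For job 4: job 3 (finishes minute 45, plus 10-minute gap → minute 55); job 1 (finishes minute 30). Taking the maximum gives a start of minute 55, and it finishes at 55 + 20 = minute 75.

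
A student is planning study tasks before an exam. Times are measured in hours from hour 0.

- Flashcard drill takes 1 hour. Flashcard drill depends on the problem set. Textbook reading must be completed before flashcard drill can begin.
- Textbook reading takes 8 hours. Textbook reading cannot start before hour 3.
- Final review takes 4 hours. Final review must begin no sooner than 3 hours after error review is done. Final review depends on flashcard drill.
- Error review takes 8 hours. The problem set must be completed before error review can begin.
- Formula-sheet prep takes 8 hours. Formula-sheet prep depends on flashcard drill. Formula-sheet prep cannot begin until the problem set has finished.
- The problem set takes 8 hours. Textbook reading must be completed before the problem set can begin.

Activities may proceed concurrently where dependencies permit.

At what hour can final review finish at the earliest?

Textbook reading waits on its own release at hour 3, so it starts at hour 3 and finishes at 3 + 8 = hour 11.
The problem set cannot begin until textbook reading (finishes hour 11). It runs from hour 11 to 11 + 8 = hour 19.
After the problem set (finishes hour 19), error review can start at hour 19 and finishes at hour 27.
Flashcard drill cannot start until the problem set (finishes hour 19); textbook reading (finishes hour 11). The controlling bound is hour 19, so flashcard drill finishes at 19 + 1 = hour 20.
Final review has to wait for error review (finishes hour 27, plus 3-hour gap → hour 30); flashcard drill (finishes hour 20). The latest of these is hour 30, so final review runs hour 30 to 30 + 4 = hour 34.

34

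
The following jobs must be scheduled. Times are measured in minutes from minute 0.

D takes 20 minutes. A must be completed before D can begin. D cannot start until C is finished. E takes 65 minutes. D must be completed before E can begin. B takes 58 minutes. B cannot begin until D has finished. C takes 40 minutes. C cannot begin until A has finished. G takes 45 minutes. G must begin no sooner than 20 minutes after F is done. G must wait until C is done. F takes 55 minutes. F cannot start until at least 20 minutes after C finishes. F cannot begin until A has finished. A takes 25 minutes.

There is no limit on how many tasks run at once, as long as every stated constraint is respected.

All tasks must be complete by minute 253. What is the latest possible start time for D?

168

B must finish by minute 253; it takes 58 minutes, so it must start by 253 − 58 = minute 195.
To finish by minute 253, E (duration 65) must start no later than minute 188.
For D: B (must start by minute 195); E (must start by minute 188). The most restrictive is minute 188; with a 20-minute duration, D must start by minute 168.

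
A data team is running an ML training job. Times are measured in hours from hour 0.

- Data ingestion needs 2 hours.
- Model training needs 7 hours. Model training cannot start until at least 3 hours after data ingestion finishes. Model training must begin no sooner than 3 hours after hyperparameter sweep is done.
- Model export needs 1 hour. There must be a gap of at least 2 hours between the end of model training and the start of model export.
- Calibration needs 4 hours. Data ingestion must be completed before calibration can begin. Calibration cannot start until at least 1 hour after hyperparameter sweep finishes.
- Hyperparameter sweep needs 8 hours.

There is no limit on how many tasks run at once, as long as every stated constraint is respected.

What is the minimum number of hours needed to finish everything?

Hyperparameter sweep can start immediately at hour 0; it finishes at hour 8.
Nothing blocks data ingestion, so it runs from hour 0 to hour 2.
Calibration has to wait for data ingestion (finishes hour 2); hyperparameter sweep (finishes hour 8, plus 1-hour gap → hour 9). The latest of these is hour 9, so calibration runs hour 9 to 9 + 4 = hour 13.
Model training has to wait for data ingestion (finishes hour 2, plus 3-hour gap → hour 5); hyperparameter sweep (finishes hour 8, plus 3-hour gap → hour 11). The latest of these is hour 11, so model training runs hour 11 to 11 + 7 = hour 18.
Model export waits on model training (finishes hour 18, plus 2-hour gap → hour 20), so it starts at hour 20 and finishes at 20 + 1 = hour 21.
All tasks are finished once the last one completes. Finish times: Data ingestion at 2, Hyperparameter sweep at 8, Model training at 18, Calibration at 13, Model export at 21. The latest is hour 21.

21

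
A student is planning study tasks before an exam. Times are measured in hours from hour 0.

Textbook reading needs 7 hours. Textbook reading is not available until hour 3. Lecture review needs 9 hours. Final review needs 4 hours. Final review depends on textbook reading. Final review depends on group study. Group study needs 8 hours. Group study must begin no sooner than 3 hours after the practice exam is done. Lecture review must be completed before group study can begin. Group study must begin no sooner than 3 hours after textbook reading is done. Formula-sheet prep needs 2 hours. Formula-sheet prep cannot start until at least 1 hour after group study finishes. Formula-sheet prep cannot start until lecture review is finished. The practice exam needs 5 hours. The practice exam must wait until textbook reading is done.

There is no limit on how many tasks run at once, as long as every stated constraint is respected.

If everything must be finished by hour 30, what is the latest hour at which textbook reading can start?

3

To finish by hour 30, formula-sheet prep (duration 2) must start no later than hour 28.
Nothing follows final review; the deadline of hour 30 is its only limit. It must start by 30 − 4 = hour 26.
Group study has several dependents: formula-sheet prep (must start by hour 28, minus 1-hour gap → hour 27); final review (must start by hour 26). The earliest of those limits is hour 26, so group study must start by 26 − 8 = hour 18.
Since group study (must start by hour 18, minus 3-hour gap → hour 15) depends on it, the practice exam must finish by hour 15. Backing off its 5-hour duration gives a latest start of hour 10.
Textbook reading must finish in time for the practice exam (must start by hour 10); group study (must start by hour 18, minus 3-hour gap → hour 15); final review (must start by hour 26). The tightest is hour 10, so textbook reading must start by 10 − 7 = hour 3.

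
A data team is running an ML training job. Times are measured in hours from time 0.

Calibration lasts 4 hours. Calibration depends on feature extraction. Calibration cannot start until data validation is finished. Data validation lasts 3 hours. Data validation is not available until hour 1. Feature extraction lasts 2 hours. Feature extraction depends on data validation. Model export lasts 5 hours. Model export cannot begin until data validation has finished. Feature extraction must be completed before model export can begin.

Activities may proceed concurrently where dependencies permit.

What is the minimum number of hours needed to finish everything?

11

Data validation waits on its own release at hour 1, so it starts at hour 1 and finishes at 1 + 3 = hour 4.
Feature extraction cannot begin until data validation (finishes hour 4). It runs from hour 4 to 4 + 2 = hour 6.
Model export cannot start until data validation (finishes hour 4); feature extraction (finishes hour 6). The controlling bound is hour 6, so model export finishes at 6 + 5 = hour 11.
Calibration needs all of feature extraction (finishes hour 6); data validation (finishes hour 4). That puts its earliest start at hour 6; it finishes at 6 + 4 = hour 10.
All tasks are finished once the last one completes. Finish times: Data validation at 4, Feature extraction at 6, Calibration at 10, Model export at 11. The latest is hour 11.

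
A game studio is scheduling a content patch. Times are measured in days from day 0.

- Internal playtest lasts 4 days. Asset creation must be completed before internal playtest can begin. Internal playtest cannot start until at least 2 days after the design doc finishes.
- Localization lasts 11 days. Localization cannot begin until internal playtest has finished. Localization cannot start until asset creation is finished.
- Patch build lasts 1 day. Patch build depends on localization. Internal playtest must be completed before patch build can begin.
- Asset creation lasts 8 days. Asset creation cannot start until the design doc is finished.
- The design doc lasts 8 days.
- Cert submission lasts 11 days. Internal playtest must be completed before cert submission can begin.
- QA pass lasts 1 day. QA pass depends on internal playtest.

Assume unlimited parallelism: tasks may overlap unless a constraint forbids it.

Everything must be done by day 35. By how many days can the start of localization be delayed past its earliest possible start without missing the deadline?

3

The design doc has no prerequisites, so it starts at day 0 and finishes at day 8.
Asset creation waits on the design doc (finishes day 8), so it starts at day 8 and finishes at 8 + 8 = day 16.
Internal playtest needs all of asset creation (finishes day 16); the design doc (finishes day 8, plus 2-day gap → day 10). That puts its earliest start at day 16; it finishes at 16 + 4 = day 20.
Localization has to wait for internal playtest (finishes day 20); asset creation (finishes day 16). The latest of these is day 20, so localization runs day 20 to 20 + 11 = day 31.

Working backward from the deadline:
To finish by day 35, patch build (duration 1) must start no later than day 34.
Since patch build (must start by day 34) depends on it, localization must finish by day 34. Backing off its 11-day duration gives a latest start of day 23.
So localization can start as early as day 20 and as late as day 23, giving 23 − 20 = 3 days of slack.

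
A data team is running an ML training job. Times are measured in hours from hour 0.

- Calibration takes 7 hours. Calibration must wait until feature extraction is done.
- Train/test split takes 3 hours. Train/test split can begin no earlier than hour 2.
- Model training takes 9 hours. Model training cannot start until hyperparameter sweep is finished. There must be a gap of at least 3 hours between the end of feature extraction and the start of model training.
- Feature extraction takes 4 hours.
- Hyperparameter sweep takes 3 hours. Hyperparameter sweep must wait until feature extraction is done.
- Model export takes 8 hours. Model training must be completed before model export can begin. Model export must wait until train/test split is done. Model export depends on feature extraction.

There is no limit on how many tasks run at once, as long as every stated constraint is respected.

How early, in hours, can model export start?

16

Train/test split waits on its own release at hour 2, so it starts at hour 2 and finishes at 2 + 3 = hour 5.
Nothing blocks feature extraction, so it runs from hour 0 to hour 4.
Hyperparameter sweep cannot begin until feature extraction (finishes hour 4). It runs from hour 4 to 4 + 3 = hour 7.
Model training needs all of hyperparameter sweep (finishes hour 7); feature extraction (finishes hour 4, plus 3-hour gap → hour 7). That puts its earliest start at hour 7; it finishes at 7 + 9 = hour 16.
Model export waits on model training (finishes hour 16); train/test split (finishes hour 5); feature extraction (finishes hour 4). The latest of these is hour 16, which is the earliest model export can start.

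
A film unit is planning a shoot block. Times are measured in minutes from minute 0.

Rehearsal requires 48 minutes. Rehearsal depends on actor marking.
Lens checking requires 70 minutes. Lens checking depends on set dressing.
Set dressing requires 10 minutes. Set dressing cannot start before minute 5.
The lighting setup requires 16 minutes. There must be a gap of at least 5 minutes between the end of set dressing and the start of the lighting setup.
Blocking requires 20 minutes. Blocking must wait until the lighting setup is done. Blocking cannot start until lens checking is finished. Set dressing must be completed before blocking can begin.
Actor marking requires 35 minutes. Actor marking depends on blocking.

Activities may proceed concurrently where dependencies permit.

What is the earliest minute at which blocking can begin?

Set dressing waits on its own release at minute 5, so it starts at minute 5 and finishes at 5 + 10 = minute 15.
After set dressing (finishes minute 15), lens checking can start at minute 15 and finishes at minute 85.
The lighting setup waits on set dressing (finishes minute 15, plus 5-minute gap → minute 20), so it starts at minute 20 and finishes at 20 + 16 = minute 36.
Blocking waits on the lighting setup (finishes minute 36); lens checking (finishes minute 85); set dressing (finishes minute 15). The latest of these is minute 85, which is the earliest blocking can start.

85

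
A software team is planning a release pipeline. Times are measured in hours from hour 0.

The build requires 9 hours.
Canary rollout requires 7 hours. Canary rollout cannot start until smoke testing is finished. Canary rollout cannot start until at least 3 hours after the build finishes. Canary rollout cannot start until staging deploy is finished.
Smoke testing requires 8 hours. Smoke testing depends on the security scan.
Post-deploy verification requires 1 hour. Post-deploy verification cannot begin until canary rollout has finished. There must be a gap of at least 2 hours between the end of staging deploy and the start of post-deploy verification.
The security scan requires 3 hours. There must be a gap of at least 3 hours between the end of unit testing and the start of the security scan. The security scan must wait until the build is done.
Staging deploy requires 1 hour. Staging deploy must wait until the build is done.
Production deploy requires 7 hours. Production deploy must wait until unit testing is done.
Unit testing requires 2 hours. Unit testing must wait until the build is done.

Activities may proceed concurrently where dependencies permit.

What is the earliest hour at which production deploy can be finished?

The build can start immediately at hour 0; it finishes at hour 9.
Unit testing waits on the build (finishes hour 9), so it starts at hour 9 and finishes at 9 + 2 = hour 11.
Production deploy waits on unit testing (finishes hour 11), so it starts at hour 11 and finishes at 11 + 7 = hour 18.

18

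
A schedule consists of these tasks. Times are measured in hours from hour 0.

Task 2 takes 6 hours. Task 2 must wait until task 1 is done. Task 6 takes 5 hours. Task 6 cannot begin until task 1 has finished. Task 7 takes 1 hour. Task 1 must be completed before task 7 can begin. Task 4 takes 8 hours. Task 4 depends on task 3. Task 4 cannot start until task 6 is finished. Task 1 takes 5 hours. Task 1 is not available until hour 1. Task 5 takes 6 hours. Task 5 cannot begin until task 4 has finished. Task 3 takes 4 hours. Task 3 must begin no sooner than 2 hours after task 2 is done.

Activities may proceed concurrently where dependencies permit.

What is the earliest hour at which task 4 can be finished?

26

Task 1 waits on its own release at hour 1, so it starts at hour 1 and finishes at 1 + 5 = hour 6.
Task 6 cannot begin until task 1 (finishes hour 6). It runs from hour 6 to 6 + 5 = hour 11.
Task 2 cannot begin until task 1 (finishes hour 6). It runs from hour 6 to 6 + 6 = hour 12.
After task 2 (finishes hour 12, plus 2-hour gap → hour 14), task 3 can start at hour 14 and finishes at hour 18.
Task 4 cannot start until task 3 (finishes hour 18); task 6 (finishes hour 11). The controlling bound is hour 18, so task 4 finishes at 18 + 8 = hour 26.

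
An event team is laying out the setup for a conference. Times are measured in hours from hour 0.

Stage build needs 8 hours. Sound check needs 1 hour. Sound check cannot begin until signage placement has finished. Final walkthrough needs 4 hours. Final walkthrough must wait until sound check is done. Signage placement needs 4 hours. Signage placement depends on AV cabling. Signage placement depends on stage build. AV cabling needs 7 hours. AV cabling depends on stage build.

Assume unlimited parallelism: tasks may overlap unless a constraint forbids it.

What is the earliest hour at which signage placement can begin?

15

Stage build can start immediately at hour 0; it finishes at hour 8.
After stage build (finishes hour 8), AV cabling can start at hour 8 and finishes at hour 15.
Signage placement waits on AV cabling (finishes hour 15); stage build (finishes hour 8). The latest of these is hour 15, which is the earliest signage placement can start.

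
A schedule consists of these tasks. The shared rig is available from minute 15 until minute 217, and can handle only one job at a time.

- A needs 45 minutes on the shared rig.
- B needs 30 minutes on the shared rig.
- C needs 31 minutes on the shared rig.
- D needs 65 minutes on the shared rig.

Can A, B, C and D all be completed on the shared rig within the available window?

The shared rig window is 217 − 15 = 202 minutes.
Running back to back, the jobs need 45 + 30 + 31 + 65 = 171 minutes on the shared rig.
Since 171 ≤ 202, they fit within the window.

Yes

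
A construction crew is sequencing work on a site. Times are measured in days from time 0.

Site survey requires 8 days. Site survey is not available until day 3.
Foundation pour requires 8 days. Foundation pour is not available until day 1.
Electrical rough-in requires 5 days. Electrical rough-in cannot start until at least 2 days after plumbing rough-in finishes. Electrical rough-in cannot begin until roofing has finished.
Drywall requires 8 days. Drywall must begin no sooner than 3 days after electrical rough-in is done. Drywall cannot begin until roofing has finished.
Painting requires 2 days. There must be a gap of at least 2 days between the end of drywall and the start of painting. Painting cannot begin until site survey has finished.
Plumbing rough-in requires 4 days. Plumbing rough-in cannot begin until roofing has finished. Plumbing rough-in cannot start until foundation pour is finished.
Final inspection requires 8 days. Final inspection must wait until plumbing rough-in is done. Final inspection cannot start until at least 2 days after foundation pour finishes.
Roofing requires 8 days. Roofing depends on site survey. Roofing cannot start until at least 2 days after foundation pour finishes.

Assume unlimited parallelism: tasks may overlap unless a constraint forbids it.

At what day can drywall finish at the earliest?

After its own release at day 1, foundation pour can start at day 1 and finishes at day 9.
Site survey waits on its own release at day 3, so it starts at day 3 and finishes at 3 + 8 = day 11.
Roofing cannot start until site survey (finishes day 11); foundation pour (finishes day 9, plus 2-day gap → day 11). The controlling bound is day 11, so roofing finishes at 11 + 8 = day 19.
Plumbing rough-in needs all of roofing (finishes day 19); foundation pour (finishes day 9). That puts its earliest start at day 19; it finishes at 19 + 4 = day 23.
Electrical rough-in cannot start until plumbing rough-in (finishes day 23, plus 2-day gap → day 25); roofing (finishes day 19). The controlling bound is day 25, so electrical rough-in finishes at 25 + 5 = day 30.
Drywall needs all of electrical rough-in (finishes day 30, plus 3-day gap → day 33); roofing (finishes day 19). That puts its earliest start at day 33; it finishes at 33 + 8 = day 41.

41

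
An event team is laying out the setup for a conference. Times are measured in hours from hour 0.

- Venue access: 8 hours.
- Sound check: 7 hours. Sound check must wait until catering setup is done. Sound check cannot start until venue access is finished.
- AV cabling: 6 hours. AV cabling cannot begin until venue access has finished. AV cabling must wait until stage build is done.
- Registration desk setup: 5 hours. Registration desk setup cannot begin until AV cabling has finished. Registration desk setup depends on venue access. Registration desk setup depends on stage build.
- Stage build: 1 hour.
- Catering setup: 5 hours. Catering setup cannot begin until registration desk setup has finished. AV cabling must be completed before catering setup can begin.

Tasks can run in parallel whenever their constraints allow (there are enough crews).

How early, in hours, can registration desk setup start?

Nothing blocks stage build, so it runs from hour 0 to hour 1.
Nothing blocks venue access, so it runs from hour 0 to hour 8.
AV cabling needs all of venue access (finishes hour 8); stage build (finishes hour 1). That puts its earliest start at hour 8; it finishes at 8 + 6 = hour 14.
Registration desk setup waits on AV cabling (finishes hour 14); venue access (finishes hour 8); stage build (finishes hour 1). The latest of these is hour 14, which is the earliest registration desk setup can start.

14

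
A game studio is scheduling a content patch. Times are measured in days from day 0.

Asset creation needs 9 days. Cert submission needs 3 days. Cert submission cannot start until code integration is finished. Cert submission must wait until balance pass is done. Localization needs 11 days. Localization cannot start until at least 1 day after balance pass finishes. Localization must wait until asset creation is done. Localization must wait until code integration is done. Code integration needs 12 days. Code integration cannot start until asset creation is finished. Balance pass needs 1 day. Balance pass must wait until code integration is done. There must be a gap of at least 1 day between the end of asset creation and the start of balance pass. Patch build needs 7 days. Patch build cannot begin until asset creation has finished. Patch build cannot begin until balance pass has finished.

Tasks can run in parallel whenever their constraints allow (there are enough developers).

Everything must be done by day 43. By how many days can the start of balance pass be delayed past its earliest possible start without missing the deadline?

9

Nothing blocks asset creation, so it runs from day 0 to day 9.
After asset creation (finishes day 9), code integration can start at day 9 and finishes at day 21.
Balance pass has to wait for code integration (finishes day 21); asset creation (finishes day 9, plus 1-day gap → day 10). The latest of these is day 21, so balance pass runs day 21 to 21 + 1 = day 22.

Working backward from the deadline:
To finish by day 43, localization (duration 11) must start no later than day 32.
Cert submission has no dependents, so it just needs to finish by day 43. Starting by 43 − 3 = day 40 achieves that.
Patch build has no dependents, so it just needs to finish by day 43. Starting by 43 − 7 = day 36 achieves that.
Balance pass feeds localization (must start by day 32, minus 1-day gap → day 31); cert submission (must start by day 40); patch build (must start by day 36). Taking the minimum, balance pass must finish by day 31 and start by 31 − 1 = day 30.
So balance pass can start as early as day 21 and as late as day 30, giving 30 − 21 = 9 days of slack.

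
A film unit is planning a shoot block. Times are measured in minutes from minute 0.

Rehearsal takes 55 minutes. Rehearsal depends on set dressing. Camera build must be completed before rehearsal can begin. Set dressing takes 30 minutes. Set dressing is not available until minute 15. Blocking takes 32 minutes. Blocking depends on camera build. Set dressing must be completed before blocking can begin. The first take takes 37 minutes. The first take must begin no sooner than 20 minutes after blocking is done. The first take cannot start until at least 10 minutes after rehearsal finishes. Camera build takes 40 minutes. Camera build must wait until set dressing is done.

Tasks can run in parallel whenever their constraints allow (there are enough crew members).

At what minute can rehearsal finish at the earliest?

140

Set dressing cannot begin until its own release at minute 15. It runs from minute 15 to 15 + 30 = minute 45.
Camera build cannot begin until set dressing (finishes minute 45). It runs from minute 45 to 45 + 40 = minute 85.
Rehearsal cannot start until set dressing (finishes minute 45); camera build (finishes minute 85). The controlling bound is minute 85, so rehearsal finishes at 85 + 55 = minute 140.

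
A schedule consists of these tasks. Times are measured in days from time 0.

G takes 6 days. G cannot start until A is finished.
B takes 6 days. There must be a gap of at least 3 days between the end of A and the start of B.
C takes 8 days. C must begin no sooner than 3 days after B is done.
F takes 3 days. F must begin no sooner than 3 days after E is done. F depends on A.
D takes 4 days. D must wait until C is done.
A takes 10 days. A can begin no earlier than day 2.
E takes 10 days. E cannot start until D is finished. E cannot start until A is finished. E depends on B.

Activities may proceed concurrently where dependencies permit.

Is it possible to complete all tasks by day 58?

Yes

A waits on its own release at day 2, so it starts at day 2 and finishes at 2 + 10 = day 12.
G cannot begin until A (finishes day 12). It runs from day 12 to 12 + 6 = day 18.
B waits on A (finishes day 12, plus 3-day gap → day 15), so it starts at day 15 and finishes at 15 + 6 = day 21.
C cannot begin until B (finishes day 21, plus 3-day gap → day 24). It runs from day 24 to 24 + 8 = day 32.
D waits on C (finishes day 32), so it starts at day 32 and finishes at 32 + 4 = day 36.
E has to wait for D (finishes day 36); A (finishes day 12); B (finishes day 21). The latest of these is day 36, so E runs day 36 to 36 + 10 = day 46.
For F: E (finishes day 46, plus 3-day gap → day 49); A (finishes day 12). Taking the maximum gives a start of day 49, and it finishes at 49 + 3 = day 52.
Every task is finished by day 52, which is no later than the deadline of 58, so the schedule is feasible.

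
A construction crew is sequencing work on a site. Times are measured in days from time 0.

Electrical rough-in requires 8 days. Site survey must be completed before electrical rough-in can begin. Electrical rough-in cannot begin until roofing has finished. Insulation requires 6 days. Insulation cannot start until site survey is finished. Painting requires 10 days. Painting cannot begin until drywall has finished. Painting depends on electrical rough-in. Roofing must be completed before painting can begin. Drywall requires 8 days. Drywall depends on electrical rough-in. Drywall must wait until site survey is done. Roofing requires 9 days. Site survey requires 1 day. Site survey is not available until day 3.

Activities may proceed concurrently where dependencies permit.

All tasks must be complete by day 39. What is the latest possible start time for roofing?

4

To finish by day 39, painting (duration 10) must start no later than day 29.
Since painting (must start by day 29) depends on it, drywall must finish by day 29. Backing off its 8-day duration gives a latest start of day 21.
Electrical rough-in has several dependents: drywall (must start by day 21); painting (must start by day 29). The earliest of those limits is day 21, so electrical rough-in must start by 21 − 8 = day 13.
Roofing has several dependents: electrical rough-in (must start by day 13); painting (must start by day 29). The earliest of those limits is day 13, so roofing must start by 13 − 9 = day 4.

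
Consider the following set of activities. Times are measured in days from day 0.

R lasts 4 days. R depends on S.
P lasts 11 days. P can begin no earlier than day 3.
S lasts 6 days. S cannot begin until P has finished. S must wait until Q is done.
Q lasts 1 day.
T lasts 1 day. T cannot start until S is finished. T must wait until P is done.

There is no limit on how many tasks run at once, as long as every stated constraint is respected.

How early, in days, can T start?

20

Nothing blocks Q, so it runs from day 0 to day 1.
P cannot begin until its own release at day 3. It runs from day 3 to 3 + 11 = day 14.
S needs all of P (finishes day 14); Q (finishes day 1). That puts its earliest start at day 14; it finishes at 14 + 6 = day 20.
T waits on S (finishes day 20); P (finishes day 14). The latest of these is day 20, which is the earliest T can start.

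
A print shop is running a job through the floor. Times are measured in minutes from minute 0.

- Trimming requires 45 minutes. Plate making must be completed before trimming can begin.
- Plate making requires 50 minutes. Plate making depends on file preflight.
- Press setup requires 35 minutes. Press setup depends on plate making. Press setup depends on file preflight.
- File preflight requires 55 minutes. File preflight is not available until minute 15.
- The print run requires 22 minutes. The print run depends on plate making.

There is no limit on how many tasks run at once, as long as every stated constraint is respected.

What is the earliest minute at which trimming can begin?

120

After its own release at minute 15, file preflight can start at minute 15 and finishes at minute 70.
After file preflight (finishes minute 70), plate making can start at minute 70 and finishes at minute 120.
Trimming waits on plate making (finishes minute 120), so the earliest it can start is minute 120.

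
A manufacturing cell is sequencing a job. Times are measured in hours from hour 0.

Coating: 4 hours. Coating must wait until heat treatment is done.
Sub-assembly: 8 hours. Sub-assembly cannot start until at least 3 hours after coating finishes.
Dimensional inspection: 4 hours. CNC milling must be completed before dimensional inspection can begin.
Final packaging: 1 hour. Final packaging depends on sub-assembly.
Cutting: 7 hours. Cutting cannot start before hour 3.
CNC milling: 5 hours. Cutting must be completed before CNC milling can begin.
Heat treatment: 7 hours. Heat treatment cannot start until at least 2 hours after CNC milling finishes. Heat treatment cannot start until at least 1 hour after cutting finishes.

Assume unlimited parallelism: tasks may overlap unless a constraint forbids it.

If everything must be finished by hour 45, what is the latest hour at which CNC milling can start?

15

To finish by hour 45, final packaging (duration 1) must start no later than hour 44.
Since final packaging (must start by hour 44) depends on it, sub-assembly must finish by hour 44. Backing off its 8-hour duration gives a latest start of hour 36.
Coating must finish before sub-assembly (must start by hour 36, minus 3-hour gap → hour 33). With a 4-hour duration, coating must start by 33 − 4 = hour 29.
Heat treatment has to be done before coating (must start by hour 29). That means finishing by hour 29, i.e. starting by 29 − 7 = hour 22.
To finish by hour 45, dimensional inspection (duration 4) must start no later than hour 41.
CNC milling must finish in time for heat treatment (must start by hour 22, minus 2-hour gap → hour 20); dimensional inspection (must start by hour 41). The tightest is hour 20, so CNC milling must start by 20 − 5 = hour 15.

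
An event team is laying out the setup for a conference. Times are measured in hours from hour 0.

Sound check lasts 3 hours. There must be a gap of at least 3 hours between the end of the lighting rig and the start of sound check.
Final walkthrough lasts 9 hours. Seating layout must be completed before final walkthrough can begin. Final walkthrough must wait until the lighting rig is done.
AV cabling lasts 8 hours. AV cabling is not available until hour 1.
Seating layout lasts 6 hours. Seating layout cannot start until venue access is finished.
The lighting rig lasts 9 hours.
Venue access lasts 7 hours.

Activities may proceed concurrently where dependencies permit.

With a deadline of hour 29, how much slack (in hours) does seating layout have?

Nothing blocks venue access, so it runs from hour 0 to hour 7.
Seating layout waits on venue access (finishes hour 7), so it starts at hour 7 and finishes at 7 + 6 = hour 13.

Working backward from the deadline:
Nothing follows final walkthrough; the deadline of hour 29 is its only limit. It must start by 29 − 9 = hour 20.
Seating layout feeds into final walkthrough (must start by hour 20); so seating layout must finish by hour 20 and therefore start by hour 14.
So seating layout can start as early as hour 7 and as late as hour 14, giving 14 − 7 = 7 hours of slack.

7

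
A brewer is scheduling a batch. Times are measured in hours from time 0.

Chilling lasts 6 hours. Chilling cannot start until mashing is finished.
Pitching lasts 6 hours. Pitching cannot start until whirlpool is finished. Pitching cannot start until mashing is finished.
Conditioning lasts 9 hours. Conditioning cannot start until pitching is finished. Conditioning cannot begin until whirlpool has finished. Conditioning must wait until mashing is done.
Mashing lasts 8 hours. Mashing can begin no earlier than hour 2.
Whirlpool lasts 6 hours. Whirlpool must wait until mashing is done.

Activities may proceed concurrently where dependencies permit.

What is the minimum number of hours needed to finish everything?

Mashing cannot begin until its own release at hour 2. It runs from hour 2 to 2 + 8 = hour 10.
After mashing (finishes hour 10), chilling can start at hour 10 and finishes at hour 16.
After mashing (finishes hour 10), whirlpool can start at hour 10 and finishes at hour 16.
Pitching has to wait for whirlpool (finishes hour 16); mashing (finishes hour 10). The latest of these is hour 16, so pitching runs hour 16 to 16 + 6 = hour 22.
Conditioning cannot start until pitching (finishes hour 22); whirlpool (finishes hour 16); mashing (finishes hour 10). The controlling bound is hour 22, so conditioning finishes at 22 + 9 = hour 31.
All tasks are finished once the last one completes. Finish times: Mashing at 10, Whirlpool at 16, Chilling at 16, Pitching at 22, Conditioning at 31. The latest is hour 31.

31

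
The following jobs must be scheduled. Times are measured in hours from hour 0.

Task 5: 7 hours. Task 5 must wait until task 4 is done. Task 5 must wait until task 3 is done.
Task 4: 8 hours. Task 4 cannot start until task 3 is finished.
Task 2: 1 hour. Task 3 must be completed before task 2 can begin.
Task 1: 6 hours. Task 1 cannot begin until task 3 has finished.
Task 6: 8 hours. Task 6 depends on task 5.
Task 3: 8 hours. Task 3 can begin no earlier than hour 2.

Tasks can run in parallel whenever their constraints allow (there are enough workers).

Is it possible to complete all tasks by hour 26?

After its own release at hour 2, task 3 can start at hour 2 and finishes at hour 10.
Task 4 cannot begin until task 3 (finishes hour 10). It runs from hour 10 to 10 + 8 = hour 18.
Task 5 cannot start until task 4 (finishes hour 18); task 3 (finishes hour 10). The controlling bound is hour 18, so task 5 finishes at 18 + 7 = hour 25.
Task 6 waits on task 5 (finishes hour 25), so it starts at hour 25 and finishes at 25 + 8 = hour 33.
Task 2 waits on task 3 (finishes hour 10), so it starts at hour 10 and finishes at 10 + 1 = hour 11.
Task 1 waits on task 3 (finishes hour 10), so it starts at hour 10 and finishes at 10 + 6 = hour 16.
The earliest everything can be done is hour 33, which is after the deadline of 26, so it is not possible.

No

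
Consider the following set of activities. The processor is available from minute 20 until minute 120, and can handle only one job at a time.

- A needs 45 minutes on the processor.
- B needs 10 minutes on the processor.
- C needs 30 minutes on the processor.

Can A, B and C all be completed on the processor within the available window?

Yes

The processor window is 120 − 20 = 100 minutes.
Running back to back, the jobs need 45 + 10 + 30 = 85 minutes on the processor.
Since 85 ≤ 100, they fit within the window.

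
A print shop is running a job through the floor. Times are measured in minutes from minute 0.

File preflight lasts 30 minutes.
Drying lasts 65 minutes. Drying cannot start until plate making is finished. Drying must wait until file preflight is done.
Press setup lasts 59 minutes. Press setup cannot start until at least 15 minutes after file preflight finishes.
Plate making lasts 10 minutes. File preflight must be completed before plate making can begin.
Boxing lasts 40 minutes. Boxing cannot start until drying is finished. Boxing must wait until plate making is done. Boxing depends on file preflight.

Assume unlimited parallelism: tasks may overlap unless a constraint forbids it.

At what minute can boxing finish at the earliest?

145

File preflight has no prerequisites, so it starts at minute 0 and finishes at minute 30.
Plate making cannot begin until file preflight (finishes minute 30). It runs from minute 30 to 30 + 10 = minute 40.
Drying cannot start until plate making (finishes minute 40); file preflight (finishes minute 30). The controlling bound is minute 40, so drying finishes at 40 + 65 = minute 105.
Boxing has to wait for drying (finishes minute 105); plate making (finishes minute 40); file preflight (finishes minute 30). The latest of these is minute 105, so boxing runs minute 105 to 105 + 40 = minute 145.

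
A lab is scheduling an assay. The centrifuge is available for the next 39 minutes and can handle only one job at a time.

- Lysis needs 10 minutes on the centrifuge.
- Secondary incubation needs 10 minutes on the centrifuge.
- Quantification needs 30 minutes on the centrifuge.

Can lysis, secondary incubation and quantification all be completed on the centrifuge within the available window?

No

Running back to back, the jobs need 10 + 10 + 30 = 50 minutes on the centrifuge.
Since 50 > 39, they cannot all fit.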